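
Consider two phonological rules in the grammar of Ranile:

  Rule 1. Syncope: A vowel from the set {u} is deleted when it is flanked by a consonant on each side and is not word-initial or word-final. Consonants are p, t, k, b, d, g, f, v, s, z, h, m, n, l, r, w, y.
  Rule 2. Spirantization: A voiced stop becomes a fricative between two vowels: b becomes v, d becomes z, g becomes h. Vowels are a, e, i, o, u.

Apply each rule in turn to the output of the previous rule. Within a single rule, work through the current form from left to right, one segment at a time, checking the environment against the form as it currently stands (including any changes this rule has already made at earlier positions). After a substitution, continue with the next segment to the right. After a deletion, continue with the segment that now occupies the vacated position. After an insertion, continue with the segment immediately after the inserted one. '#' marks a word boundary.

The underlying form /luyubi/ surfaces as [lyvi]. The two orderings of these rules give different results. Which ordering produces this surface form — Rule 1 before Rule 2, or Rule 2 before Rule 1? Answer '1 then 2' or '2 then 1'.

2 then 1

Order 1 then 2:
  1 Syncope: [luyubi] → [lybi]
  2 Spirantization: no change — [lybi]
  result: [lybi]
Order 2 then 1:
  2 Spirantization: [luyubi] → [luyuvi]
  1 Syncope: [luyuvi] → [lyvi]
  result: [lyvi]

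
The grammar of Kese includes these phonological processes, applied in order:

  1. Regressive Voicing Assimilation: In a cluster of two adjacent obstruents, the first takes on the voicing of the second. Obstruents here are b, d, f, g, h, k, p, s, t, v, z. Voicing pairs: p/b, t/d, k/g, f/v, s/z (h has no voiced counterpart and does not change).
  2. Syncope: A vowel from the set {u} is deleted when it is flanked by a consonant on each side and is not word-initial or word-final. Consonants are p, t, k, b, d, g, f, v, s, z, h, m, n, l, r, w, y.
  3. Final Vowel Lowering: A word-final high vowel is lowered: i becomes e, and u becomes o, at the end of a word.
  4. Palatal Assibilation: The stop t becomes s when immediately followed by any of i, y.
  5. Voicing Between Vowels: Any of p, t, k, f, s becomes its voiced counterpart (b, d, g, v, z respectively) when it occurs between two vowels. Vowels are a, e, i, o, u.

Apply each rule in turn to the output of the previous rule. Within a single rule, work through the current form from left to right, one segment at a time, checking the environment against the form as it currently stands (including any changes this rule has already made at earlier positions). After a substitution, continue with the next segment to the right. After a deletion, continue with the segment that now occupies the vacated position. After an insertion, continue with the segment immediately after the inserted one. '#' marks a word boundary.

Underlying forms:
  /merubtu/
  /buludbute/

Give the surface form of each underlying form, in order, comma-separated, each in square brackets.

[merpto], [bldbte]

/merubtu/:
  1 Regressive Voicing Assimilation: [merubtu] → [meruptu]
  2 Syncope: [meruptu] → [merptu]
  3 Final Vowel Lowering: [merptu] → [merpto]
  4 Palatal Assibilation: no change — [merpto]
  5 Voicing Between Vowels: no change — [merpto]
/buludbute/:
  1 Regressive Voicing Assimilation: no change — [buludbute]
  2 Syncope: [buludbute] → [bldbte]
  3 Final Vowel Lowering: no change — [bldbte]
  4 Palatal Assibilation: no change — [bldbte]
  5 Voicing Between Vowels: no change — [bldbte]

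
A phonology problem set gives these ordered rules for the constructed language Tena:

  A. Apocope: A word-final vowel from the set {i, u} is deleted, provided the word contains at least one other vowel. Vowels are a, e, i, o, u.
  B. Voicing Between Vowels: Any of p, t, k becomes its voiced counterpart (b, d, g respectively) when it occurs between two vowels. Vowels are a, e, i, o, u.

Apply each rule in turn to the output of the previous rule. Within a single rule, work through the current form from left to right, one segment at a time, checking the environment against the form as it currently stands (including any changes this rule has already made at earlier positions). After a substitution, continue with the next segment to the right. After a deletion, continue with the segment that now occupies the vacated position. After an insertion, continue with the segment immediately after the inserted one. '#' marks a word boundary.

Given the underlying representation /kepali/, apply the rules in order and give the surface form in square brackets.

A Apocope: [kepali] → [kepal]
B Voicing Between Vowels: [kepal] → [kebal]

[kebal]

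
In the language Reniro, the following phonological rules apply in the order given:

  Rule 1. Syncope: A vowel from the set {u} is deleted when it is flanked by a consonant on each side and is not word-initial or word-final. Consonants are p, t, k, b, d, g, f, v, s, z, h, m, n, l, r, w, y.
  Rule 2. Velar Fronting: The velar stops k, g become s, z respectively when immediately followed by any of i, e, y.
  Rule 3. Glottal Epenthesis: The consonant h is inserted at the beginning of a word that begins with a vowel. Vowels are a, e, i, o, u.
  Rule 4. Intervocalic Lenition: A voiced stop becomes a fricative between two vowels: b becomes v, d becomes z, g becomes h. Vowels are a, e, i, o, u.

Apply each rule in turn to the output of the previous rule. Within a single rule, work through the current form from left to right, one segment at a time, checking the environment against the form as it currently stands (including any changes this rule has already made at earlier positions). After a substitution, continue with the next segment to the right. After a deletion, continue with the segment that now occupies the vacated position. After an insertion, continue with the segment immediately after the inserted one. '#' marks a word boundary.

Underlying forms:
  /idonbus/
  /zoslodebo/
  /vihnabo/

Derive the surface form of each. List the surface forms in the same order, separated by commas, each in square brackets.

/idonbus/:
  Rule 1 Syncope: [idonbus] → [idonbs]
  Rule 2 Velar Fronting: no change — [idonbs]
  Rule 3 Glottal Epenthesis: [idonbs] → [hidonbs]
  Rule 4 Intervocalic Lenition: [hidonbs] → [hizonbs]
/zoslodebo/:
  Rule 1 Syncope: no change — [zoslodebo]
  Rule 2 Velar Fronting: no change — [zoslodebo]
  Rule 3 Glottal Epenthesis: no change — [zoslodebo]
  Rule 4 Intervocalic Lenition: [zoslodebo] → [zoslozevo]
/vihnabo/:
  Rule 1 Syncope: no change — [vihnabo]
  Rule 2 Velar Fronting: no change — [vihnabo]
  Rule 3 Glottal Epenthesis: no change — [vihnabo]
  Rule 4 Intervocalic Lenition: [vihnabo] → [vihnavo]

[hizonbs], [zoslozevo], [vihnavo]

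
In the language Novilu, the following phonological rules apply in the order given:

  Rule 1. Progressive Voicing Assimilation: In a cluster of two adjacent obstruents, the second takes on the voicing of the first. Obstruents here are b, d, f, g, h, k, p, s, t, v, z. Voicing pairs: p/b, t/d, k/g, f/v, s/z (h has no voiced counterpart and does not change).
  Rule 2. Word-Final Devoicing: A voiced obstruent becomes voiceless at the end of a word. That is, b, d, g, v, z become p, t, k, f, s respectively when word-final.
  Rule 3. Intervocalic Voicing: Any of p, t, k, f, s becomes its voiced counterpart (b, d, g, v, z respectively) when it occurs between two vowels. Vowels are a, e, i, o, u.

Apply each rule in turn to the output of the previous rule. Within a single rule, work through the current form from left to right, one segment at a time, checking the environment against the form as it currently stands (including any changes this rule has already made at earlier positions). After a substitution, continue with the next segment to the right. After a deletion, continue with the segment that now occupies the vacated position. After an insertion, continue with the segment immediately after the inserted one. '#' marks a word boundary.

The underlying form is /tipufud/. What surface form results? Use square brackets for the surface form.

[tibuvut]

Rule 1 Progressive Voicing Assimilation: no change — [tipufud]
Rule 2 Word-Final Devoicing: [tipufud] → [tipufut]
Rule 3 Intervocalic Voicing: [tipufut] → [tibuvut]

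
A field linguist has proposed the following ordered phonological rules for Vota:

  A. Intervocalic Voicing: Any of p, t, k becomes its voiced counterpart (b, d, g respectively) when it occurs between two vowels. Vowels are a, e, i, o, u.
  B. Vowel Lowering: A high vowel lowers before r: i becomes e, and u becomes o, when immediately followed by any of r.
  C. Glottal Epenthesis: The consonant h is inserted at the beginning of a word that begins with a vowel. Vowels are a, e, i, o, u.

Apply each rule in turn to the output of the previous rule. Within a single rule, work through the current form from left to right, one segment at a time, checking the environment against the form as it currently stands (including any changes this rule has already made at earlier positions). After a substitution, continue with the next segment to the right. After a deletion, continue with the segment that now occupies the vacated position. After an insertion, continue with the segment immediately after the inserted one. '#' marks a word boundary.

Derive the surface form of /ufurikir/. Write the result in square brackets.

A Intervocalic Voicing: [ufurikir] → [ufurigir]
B Vowel Lowering: [ufurigir] → [uforiger]
C Glottal Epenthesis: [uforiger] → [huforiger]

[huforiger]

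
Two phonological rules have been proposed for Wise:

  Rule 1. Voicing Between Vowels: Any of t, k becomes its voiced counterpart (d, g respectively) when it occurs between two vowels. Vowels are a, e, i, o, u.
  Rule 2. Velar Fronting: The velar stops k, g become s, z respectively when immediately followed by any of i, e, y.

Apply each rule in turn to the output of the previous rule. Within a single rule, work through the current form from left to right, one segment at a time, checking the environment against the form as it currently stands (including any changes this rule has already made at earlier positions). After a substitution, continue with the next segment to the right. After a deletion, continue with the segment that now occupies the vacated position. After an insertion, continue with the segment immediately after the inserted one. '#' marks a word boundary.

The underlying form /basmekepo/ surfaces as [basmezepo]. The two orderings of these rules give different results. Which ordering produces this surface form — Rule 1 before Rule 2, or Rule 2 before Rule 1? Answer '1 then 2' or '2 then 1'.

1 then 2

Order 1 then 2:
  1 Voicing Between Vowels: [basmekepo] → [basmegepo]
  2 Velar Fronting: [basmegepo] → [basmezepo]
  result: [basmezepo]
Order 2 then 1:
  2 Velar Fronting: [basmekepo] → [basmesepo]
  1 Voicing Between Vowels: no change — [basmesepo]
  result: [basmesepo]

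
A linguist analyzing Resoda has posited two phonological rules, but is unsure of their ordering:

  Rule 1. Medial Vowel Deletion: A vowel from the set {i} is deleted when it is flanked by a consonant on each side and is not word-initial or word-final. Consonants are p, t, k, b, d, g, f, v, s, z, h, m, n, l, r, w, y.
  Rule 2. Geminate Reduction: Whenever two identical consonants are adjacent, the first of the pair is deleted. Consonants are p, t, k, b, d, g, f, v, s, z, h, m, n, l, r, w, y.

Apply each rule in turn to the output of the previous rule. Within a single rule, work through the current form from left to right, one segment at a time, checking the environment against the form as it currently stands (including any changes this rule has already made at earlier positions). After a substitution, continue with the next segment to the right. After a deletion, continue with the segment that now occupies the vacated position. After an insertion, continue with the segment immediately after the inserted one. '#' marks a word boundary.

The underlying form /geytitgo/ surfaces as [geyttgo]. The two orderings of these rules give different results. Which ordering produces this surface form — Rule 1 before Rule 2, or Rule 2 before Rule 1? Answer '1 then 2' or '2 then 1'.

Order 1 then 2:
  1 Medial Vowel Deletion: [geytitgo] → [geyttgo]
  2 Geminate Reduction: [geyttgo] → [geytgo]
  result: [geytgo]
Order 2 then 1:
  2 Geminate Reduction: no change — [geytitgo]
  1 Medial Vowel Deletion: [geytitgo] → [geyttgo]
  result: [geyttgo]

2 then 1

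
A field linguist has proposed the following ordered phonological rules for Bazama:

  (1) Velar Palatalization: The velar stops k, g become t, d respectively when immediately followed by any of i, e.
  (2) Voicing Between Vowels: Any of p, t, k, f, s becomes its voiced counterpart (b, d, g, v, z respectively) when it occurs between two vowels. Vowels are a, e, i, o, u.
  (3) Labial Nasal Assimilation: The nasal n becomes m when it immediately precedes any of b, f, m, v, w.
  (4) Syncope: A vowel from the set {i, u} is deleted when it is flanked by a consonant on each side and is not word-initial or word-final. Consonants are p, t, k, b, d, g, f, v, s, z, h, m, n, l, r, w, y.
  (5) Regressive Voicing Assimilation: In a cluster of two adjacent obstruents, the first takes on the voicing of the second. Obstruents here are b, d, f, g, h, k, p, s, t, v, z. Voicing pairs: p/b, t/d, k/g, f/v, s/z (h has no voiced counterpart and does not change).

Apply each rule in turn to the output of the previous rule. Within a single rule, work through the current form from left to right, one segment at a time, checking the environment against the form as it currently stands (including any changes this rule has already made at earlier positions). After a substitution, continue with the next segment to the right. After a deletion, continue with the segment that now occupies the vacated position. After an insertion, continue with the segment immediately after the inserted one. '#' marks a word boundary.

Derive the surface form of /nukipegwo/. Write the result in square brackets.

(1) Velar Palatalization: [nukipegwo] → [nutipegwo]
(2) Voicing Between Vowels: [nutipegwo] → [nudibegwo]
(3) Labial Nasal Assimilation: no change — [nudibegwo]
(4) Syncope: [nudibegwo] → [ndbegwo]
(5) Regressive Voicing Assimilation: no change — [ndbegwo]

[ndbegwo]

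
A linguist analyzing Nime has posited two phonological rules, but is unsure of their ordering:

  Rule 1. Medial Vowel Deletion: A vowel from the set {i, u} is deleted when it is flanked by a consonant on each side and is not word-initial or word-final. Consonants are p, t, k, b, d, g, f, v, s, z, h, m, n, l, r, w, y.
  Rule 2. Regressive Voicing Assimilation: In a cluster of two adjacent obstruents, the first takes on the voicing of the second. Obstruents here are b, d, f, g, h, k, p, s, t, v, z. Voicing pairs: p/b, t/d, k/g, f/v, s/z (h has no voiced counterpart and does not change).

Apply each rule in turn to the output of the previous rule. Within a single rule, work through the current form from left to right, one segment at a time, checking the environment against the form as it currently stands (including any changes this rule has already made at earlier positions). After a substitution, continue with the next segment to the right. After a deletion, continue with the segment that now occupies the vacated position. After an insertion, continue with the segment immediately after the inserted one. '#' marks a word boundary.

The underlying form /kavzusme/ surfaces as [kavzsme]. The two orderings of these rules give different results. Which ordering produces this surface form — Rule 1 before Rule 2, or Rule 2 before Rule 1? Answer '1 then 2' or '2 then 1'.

2 then 1

Order 1 then 2:
  1 Medial Vowel Deletion: [kavzusme] → [kavzsme]
  2 Regressive Voicing Assimilation: [kavzsme] → [kavssme]
  result: [kavssme]
Order 2 then 1:
  2 Regressive Voicing Assimilation: no change — [kavzusme]
  1 Medial Vowel Deletion: [kavzusme] → [kavzsme]
  result: [kavzsme]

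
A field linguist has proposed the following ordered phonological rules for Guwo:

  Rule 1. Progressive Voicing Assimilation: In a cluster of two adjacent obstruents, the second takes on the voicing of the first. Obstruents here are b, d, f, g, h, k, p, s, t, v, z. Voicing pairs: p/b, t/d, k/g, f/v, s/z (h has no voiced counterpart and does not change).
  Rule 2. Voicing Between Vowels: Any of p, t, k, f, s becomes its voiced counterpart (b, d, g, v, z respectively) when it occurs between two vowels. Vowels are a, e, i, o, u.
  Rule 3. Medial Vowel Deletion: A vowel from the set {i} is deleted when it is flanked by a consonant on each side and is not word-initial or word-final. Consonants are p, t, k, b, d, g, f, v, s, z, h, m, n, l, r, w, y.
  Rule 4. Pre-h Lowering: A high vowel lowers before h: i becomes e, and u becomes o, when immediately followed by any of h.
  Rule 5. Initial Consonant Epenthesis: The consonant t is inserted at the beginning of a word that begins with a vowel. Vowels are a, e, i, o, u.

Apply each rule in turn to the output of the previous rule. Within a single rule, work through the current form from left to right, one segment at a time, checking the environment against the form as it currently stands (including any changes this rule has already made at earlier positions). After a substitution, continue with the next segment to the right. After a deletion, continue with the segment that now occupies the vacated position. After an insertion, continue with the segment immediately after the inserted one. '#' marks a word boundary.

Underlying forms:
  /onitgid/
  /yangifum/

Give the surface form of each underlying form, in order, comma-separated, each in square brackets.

/onitgid/:
  Rule 1 Progressive Voicing Assimilation: [onitgid] → [onitkid]
  Rule 2 Voicing Between Vowels: no change — [onitkid]
  Rule 3 Medial Vowel Deletion: [onitkid] → [ontkd]
  Rule 4 Pre-h Lowering: no change — [ontkd]
  Rule 5 Initial Consonant Epenthesis: [ontkd] → [tontkd]
/yangifum/:
  Rule 1 Progressive Voicing Assimilation: no change — [yangifum]
  Rule 2 Voicing Between Vowels: [yangifum] → [yangivum]
  Rule 3 Medial Vowel Deletion: [yangivum] → [yangvum]
  Rule 4 Pre-h Lowering: no change — [yangvum]
  Rule 5 Initial Consonant Epenthesis: no change — [yangvum]

[tontkd], [yangvum]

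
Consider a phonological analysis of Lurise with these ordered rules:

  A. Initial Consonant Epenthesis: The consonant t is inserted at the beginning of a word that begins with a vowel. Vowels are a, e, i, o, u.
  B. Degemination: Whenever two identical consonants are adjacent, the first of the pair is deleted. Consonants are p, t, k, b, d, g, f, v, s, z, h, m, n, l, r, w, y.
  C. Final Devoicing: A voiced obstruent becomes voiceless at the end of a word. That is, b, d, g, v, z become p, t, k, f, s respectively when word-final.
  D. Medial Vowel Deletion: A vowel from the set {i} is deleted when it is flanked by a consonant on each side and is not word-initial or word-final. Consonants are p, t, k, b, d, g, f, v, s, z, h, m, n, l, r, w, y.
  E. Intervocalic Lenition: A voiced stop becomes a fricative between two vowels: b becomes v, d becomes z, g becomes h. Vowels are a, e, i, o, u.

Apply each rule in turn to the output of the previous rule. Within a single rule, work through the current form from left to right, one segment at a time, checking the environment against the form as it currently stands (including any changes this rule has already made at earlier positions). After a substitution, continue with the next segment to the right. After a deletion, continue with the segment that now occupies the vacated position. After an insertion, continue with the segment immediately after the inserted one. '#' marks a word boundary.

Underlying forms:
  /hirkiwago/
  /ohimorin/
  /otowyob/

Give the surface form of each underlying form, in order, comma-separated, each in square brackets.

[hrkwaho], [tohmorn], [totowyop]

/hirkiwago/:
  A Initial Consonant Epenthesis: no change — [hirkiwago]
  B Degemination: no change — [hirkiwago]
  C Final Devoicing: no change — [hirkiwago]
  D Medial Vowel Deletion: [hirkiwago] → [hrkwago]
  E Intervocalic Lenition: [hrkwago] → [hrkwaho]
/ohimorin/:
  A Initial Consonant Epenthesis: [ohimorin] → [tohimorin]
  B Degemination: no change — [tohimorin]
  C Final Devoicing: no change — [tohimorin]
  D Medial Vowel Deletion: [tohimorin] → [tohmorn]
  E Intervocalic Lenition: no change — [tohmorn]
/otowyob/:
  A Initial Consonant Epenthesis: [otowyob] → [totowyob]
  B Degemination: no change — [totowyob]
  C Final Devoicing: [totowyob] → [totowyop]
  D Medial Vowel Deletion: no change — [totowyop]
  E Intervocalic Lenition: no change — [totowyop]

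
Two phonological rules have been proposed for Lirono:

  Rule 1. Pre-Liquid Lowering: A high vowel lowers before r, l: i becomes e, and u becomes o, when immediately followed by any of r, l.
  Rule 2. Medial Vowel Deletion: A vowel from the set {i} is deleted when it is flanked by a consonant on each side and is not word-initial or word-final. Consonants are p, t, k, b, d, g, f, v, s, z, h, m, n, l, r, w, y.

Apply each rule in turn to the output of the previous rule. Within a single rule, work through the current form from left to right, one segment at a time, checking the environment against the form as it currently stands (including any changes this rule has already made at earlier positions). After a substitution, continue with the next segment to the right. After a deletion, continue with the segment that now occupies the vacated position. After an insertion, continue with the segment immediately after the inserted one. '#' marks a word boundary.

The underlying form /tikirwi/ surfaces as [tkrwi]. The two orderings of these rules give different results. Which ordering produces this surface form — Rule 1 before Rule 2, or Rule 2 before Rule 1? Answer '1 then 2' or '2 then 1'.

Order 1 then 2:
  1 Pre-Liquid Lowering: [tikirwi] → [tikerwi]
  2 Medial Vowel Deletion: [tikerwi] → [tkerwi]
  result: [tkerwi]
Order 2 then 1:
  2 Medial Vowel Deletion: [tikirwi] → [tkrwi]
  1 Pre-Liquid Lowering: no change — [tkrwi]
  result: [tkrwi]

2 then 1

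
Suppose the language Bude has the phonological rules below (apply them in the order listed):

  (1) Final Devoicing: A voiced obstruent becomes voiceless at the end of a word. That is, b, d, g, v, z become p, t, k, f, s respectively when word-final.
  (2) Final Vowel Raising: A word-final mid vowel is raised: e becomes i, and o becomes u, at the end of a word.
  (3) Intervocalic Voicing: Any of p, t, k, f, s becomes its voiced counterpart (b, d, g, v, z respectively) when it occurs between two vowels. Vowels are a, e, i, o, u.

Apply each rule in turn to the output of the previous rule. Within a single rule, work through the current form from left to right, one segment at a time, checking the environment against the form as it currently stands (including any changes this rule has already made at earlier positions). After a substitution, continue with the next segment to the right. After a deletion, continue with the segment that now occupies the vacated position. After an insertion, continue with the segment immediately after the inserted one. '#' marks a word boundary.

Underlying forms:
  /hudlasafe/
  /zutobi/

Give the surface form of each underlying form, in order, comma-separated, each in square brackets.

[hudlazavi], [zudobi]

/hudlasafe/:
  (1) Final Devoicing: no change — [hudlasafe]
  (2) Final Vowel Raising: [hudlasafe] → [hudlasafi]
  (3) Intervocalic Voicing: [hudlasafi] → [hudlazavi]
/zutobi/:
  (1) Final Devoicing: no change — [zutobi]
  (2) Final Vowel Raising: no change — [zutobi]
  (3) Intervocalic Voicing: [zutobi] → [zudobi]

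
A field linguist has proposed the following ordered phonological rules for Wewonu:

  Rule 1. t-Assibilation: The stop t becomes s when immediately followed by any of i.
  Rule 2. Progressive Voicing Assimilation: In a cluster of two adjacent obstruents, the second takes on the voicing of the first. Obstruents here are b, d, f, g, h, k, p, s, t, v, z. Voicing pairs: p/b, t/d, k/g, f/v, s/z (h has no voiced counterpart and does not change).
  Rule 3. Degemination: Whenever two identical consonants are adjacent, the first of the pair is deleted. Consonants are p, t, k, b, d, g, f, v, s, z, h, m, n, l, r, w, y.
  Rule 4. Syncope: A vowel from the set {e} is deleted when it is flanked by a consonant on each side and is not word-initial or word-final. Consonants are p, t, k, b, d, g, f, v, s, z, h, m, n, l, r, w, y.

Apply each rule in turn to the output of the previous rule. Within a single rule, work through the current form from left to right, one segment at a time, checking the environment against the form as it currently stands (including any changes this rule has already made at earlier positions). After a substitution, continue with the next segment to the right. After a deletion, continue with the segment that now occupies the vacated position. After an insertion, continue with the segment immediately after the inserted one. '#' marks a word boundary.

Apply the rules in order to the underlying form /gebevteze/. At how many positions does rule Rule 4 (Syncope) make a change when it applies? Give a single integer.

Rule 1 t-Assibilation: no change — [gebevteze]
Rule 2 Progressive Voicing Assimilation: [gebevteze] → [gebevdeze]
Rule 3 Degemination: no change — [gebevdeze]
Rule 4 Syncope: [gebevdeze] → [gbvdze]
Rule Rule 4 changed 3 position(s).

3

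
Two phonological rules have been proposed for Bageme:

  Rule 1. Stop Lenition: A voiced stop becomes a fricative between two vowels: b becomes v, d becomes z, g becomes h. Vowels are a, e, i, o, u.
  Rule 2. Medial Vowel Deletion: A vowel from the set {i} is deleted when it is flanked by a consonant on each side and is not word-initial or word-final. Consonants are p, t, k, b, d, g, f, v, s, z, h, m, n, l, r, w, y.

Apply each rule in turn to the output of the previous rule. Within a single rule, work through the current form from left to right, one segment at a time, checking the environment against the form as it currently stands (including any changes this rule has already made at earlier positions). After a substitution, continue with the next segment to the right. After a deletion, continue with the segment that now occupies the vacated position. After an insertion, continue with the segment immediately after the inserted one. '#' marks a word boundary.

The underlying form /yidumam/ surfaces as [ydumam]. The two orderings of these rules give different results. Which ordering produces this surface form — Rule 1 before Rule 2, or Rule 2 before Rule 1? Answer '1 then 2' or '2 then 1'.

2 then 1

Order 1 then 2:
  1 Stop Lenition: [yidumam] → [yizumam]
  2 Medial Vowel Deletion: [yizumam] → [yzumam]
  result: [yzumam]
Order 2 then 1:
  2 Medial Vowel Deletion: [yidumam] → [ydumam]
  1 Stop Lenition: no change — [ydumam]
  result: [ydumam]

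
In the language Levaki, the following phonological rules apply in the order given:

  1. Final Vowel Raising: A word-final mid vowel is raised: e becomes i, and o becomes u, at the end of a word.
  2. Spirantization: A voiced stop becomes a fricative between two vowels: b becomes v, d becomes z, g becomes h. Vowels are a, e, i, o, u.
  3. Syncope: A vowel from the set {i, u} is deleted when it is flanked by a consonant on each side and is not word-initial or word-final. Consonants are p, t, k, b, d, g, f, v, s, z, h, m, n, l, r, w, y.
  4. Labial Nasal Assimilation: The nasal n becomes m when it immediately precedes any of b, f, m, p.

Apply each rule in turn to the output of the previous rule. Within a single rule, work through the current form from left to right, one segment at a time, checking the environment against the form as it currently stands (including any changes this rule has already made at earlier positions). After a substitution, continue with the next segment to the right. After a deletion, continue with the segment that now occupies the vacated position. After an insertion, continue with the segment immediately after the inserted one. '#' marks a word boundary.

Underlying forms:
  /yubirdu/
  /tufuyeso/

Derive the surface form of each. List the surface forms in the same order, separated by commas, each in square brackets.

[yvrdu], [tfyesu]

/yubirdu/:
  1 Final Vowel Raising: no change — [yubirdu]
  2 Spirantization: [yubirdu] → [yuvirdu]
  3 Syncope: [yuvirdu] → [yvrdu]
  4 Labial Nasal Assimilation: no change — [yvrdu]
/tufuyeso/:
  1 Final Vowel Raising: [tufuyeso] → [tufuyesu]
  2 Spirantization: no change — [tufuyesu]
  3 Syncope: [tufuyesu] → [tfyesu]
  4 Labial Nasal Assimilation: no change — [tfyesu]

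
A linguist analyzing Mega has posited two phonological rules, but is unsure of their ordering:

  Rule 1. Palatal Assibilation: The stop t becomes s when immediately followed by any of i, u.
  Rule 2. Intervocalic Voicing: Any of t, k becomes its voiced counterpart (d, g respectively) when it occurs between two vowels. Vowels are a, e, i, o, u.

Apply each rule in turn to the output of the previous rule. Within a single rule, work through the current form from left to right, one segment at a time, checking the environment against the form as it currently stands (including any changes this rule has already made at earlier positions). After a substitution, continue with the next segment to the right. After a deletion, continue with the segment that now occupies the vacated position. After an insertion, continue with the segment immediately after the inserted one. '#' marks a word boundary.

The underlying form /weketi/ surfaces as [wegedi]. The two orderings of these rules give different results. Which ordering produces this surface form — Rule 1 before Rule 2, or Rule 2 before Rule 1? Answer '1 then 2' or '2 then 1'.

2 then 1

Order 1 then 2:
  1 Palatal Assibilation: [weketi] → [wekesi]
  2 Intervocalic Voicing: [wekesi] → [wegesi]
  result: [wegesi]
Order 2 then 1:
  2 Intervocalic Voicing: [weketi] → [wegedi]
  1 Palatal Assibilation: no change — [wegedi]
  result: [wegedi]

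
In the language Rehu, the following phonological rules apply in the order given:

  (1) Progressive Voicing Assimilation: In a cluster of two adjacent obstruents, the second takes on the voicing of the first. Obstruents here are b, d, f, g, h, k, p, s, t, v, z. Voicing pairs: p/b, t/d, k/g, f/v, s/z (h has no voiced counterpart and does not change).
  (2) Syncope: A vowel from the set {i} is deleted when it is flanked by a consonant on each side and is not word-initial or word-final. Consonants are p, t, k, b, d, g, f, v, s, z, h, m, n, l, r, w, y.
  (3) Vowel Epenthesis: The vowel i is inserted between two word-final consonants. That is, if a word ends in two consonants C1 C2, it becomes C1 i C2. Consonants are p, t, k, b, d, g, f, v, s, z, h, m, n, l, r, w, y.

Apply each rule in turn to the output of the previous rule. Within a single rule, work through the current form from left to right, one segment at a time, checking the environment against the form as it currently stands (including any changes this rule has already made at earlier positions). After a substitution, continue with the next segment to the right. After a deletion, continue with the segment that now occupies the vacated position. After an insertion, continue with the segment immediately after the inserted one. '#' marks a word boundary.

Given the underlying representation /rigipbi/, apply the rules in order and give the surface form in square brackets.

(1) Progressive Voicing Assimilation: [rigipbi] → [rigippi]
(2) Syncope: [rigippi] → [rgppi]
(3) Vowel Epenthesis: no change — [rgppi]

[rgppi]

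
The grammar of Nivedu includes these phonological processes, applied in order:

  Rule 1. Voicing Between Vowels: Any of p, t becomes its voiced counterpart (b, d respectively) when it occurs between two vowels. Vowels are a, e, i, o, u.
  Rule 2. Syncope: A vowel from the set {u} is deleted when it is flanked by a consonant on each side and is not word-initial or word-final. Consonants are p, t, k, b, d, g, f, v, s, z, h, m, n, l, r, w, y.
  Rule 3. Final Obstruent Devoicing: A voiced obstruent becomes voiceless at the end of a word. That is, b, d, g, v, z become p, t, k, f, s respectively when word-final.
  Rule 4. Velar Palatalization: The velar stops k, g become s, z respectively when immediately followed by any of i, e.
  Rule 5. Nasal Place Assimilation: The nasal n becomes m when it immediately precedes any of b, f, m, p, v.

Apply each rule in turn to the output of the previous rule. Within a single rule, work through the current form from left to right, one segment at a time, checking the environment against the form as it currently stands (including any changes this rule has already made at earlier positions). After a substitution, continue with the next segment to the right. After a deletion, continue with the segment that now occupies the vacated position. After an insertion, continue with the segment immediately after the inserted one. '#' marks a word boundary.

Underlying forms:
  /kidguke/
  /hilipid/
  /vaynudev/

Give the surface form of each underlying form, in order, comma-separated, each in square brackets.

[sidgse], [hilibit], [vayndef]

/kidguke/:
  Rule 1 Voicing Between Vowels: no change — [kidguke]
  Rule 2 Syncope: [kidguke] → [kidgke]
  Rule 3 Final Obstruent Devoicing: no change — [kidgke]
  Rule 4 Velar Palatalization: [kidgke] → [sidgse]
  Rule 5 Nasal Place Assimilation: no change — [sidgse]
/hilipid/:
  Rule 1 Voicing Between Vowels: [hilipid] → [hilibid]
  Rule 2 Syncope: no change — [hilibid]
  Rule 3 Final Obstruent Devoicing: [hilibid] → [hilibit]
  Rule 4 Velar Palatalization: no change — [hilibit]
  Rule 5 Nasal Place Assimilation: no change — [hilibit]
/vaynudev/:
  Rule 1 Voicing Between Vowels: no change — [vaynudev]
  Rule 2 Syncope: [vaynudev] → [vayndev]
  Rule 3 Final Obstruent Devoicing: [vayndev] → [vayndef]
  Rule 4 Velar Palatalization: no change — [vayndef]
  Rule 5 Nasal Place Assimilation: no change — [vayndef]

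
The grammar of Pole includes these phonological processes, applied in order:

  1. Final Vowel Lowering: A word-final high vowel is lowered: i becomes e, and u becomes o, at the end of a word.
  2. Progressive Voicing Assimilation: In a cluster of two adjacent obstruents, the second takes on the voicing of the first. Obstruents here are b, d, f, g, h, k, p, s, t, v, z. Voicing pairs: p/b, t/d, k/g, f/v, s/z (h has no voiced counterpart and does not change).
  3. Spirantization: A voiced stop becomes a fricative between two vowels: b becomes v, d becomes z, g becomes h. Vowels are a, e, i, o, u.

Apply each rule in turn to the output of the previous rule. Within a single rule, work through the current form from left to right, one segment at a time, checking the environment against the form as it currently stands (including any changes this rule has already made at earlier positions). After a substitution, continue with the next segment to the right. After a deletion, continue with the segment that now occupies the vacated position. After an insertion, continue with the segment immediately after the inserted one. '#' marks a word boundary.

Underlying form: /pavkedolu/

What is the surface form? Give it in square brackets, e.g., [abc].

1 Final Vowel Lowering: [pavkedolu] → [pavkedolo]
2 Progressive Voicing Assimilation: [pavkedolo] → [pavgedolo]
3 Spirantization: [pavgedolo] → [pavgezolo]

[pavgezolo]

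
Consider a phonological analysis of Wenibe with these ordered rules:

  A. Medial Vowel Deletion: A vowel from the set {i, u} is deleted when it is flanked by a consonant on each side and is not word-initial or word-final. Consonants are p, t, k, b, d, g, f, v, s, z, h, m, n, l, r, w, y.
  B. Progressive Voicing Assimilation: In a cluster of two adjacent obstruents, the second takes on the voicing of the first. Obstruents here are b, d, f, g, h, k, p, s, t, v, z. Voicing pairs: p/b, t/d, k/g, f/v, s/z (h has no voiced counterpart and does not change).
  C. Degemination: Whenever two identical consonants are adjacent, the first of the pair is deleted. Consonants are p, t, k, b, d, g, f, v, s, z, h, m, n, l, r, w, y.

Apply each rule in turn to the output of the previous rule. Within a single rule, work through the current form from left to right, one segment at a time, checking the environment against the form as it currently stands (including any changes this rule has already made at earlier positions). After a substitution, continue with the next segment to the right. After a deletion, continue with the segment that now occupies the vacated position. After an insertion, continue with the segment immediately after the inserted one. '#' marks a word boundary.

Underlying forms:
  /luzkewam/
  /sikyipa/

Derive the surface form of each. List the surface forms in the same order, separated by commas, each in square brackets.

[lzgewam], [skypa]

/luzkewam/:
  A Medial Vowel Deletion: [luzkewam] → [lzkewam]
  B Progressive Voicing Assimilation: [lzkewam] → [lzgewam]
  C Degemination: no change — [lzgewam]
/sikyipa/:
  A Medial Vowel Deletion: [sikyipa] → [skypa]
  B Progressive Voicing Assimilation: no change — [skypa]
  C Degemination: no change — [skypa]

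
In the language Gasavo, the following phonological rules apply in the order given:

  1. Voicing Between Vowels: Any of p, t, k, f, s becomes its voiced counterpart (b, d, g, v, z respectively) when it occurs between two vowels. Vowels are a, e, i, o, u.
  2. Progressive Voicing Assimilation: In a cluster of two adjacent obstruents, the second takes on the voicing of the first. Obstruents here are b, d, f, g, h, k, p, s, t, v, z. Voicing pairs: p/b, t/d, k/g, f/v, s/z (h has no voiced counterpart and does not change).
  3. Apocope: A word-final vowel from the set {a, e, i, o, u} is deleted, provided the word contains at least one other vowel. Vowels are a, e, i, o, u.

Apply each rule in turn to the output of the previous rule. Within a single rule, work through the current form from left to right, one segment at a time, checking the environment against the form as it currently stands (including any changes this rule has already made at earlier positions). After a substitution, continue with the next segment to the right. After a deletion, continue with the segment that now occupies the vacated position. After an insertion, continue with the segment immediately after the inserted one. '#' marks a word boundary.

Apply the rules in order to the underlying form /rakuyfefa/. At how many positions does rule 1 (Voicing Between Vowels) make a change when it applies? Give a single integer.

2

1 Voicing Between Vowels: [rakuyfefa] → [raguyfeva]
2 Progressive Voicing Assimilation: no change — [raguyfeva]
3 Apocope: [raguyfeva] → [raguyfev]
Rule 1 changed 2 position(s).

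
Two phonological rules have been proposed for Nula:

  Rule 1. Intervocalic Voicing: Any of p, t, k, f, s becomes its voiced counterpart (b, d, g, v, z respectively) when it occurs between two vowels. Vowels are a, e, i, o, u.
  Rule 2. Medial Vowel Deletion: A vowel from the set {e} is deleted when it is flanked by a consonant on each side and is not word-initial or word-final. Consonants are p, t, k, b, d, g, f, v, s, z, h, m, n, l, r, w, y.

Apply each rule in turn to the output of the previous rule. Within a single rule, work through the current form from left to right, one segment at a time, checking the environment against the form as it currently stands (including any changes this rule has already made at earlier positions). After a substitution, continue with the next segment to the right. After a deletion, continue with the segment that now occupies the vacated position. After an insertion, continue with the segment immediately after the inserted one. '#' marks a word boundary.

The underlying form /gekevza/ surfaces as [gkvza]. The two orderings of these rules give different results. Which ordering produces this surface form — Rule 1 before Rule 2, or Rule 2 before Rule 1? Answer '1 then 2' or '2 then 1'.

2 then 1

Order 1 then 2:
  1 Intervocalic Voicing: [gekevza] → [gegevza]
  2 Medial Vowel Deletion: [gegevza] → [ggvza]
  result: [ggvza]
Order 2 then 1:
  2 Medial Vowel Deletion: [gekevza] → [gkvza]
  1 Intervocalic Voicing: no change — [gkvza]
  result: [gkvza]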